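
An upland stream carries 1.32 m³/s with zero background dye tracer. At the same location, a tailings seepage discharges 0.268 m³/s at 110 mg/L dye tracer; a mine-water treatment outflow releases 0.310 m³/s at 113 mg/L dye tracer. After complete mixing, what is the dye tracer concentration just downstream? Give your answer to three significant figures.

After mixing, C = (1.320·0 + 0.2680·110.0 + 0.3100·113.0) / 1.898 = 64.51/1.898 = 33.99 mg/L.

34.0 mg/L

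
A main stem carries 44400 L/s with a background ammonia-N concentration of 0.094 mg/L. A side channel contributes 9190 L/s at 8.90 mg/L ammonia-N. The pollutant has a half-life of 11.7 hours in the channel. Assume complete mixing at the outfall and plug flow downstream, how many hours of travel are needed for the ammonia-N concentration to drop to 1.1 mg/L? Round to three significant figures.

Flow-weighted average: C = (44400·0.09400 + 9190·8.900) / 53590 = 85960/53590 = 1.604 mg/L.
Half-life 11.7 h → k = ln 2 / 11.7 = 0.05924 h⁻¹ = 1.422 d⁻¹.
1.604·exp(−k·t) = 1.1 → t = ln(1.604/1.1)/k = 22920 s = 6.368 h.

6.37 h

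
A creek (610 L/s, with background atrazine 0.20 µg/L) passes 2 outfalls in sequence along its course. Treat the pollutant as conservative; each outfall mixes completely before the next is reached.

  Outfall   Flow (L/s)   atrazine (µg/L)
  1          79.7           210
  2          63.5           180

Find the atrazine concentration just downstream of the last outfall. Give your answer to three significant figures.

37.6 µg/L

Outfall 1: combined Q = 689.7 L/s; C = (610.0·0.2000 + 79.70·210.0)/689.7 = 24.44 µg/L.
Outfall 2: combined Q = 753.2 L/s; C = (689.7·24.44 + 63.50·180.0)/753.2 = 37.56 µg/L.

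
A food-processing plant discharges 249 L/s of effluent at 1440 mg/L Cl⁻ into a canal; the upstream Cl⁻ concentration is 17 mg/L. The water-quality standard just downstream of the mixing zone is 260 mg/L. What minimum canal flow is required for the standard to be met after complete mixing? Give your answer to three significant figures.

1210 L/s

Set C_mix = 260: (Q·17.00 + 249.0·1440) / (Q + 249.0) = 260
→ Q = 249.0·(1440 − 260)/(260 − 17.00) = 1209 L/s.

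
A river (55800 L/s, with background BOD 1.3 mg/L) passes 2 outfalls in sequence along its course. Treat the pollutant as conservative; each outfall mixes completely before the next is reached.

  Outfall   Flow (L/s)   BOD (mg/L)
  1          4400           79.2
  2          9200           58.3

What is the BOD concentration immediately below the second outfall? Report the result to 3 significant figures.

Outfall 1: combined Q = 60200 L/s; C = (55800·1.300 + 4400·79.20)/60200 = 6.994 mg/L.
Outfall 2: combined Q = 69400 L/s; C = (60200·6.994 + 9200·58.30)/69400 = 13.80 mg/L.

13.8 mg/L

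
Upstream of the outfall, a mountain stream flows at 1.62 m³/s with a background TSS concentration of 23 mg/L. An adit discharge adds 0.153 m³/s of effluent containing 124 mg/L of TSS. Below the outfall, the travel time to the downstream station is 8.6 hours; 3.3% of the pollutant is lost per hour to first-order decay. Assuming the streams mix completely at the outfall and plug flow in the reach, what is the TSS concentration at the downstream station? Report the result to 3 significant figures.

23.8 mg/L

Mixed concentration C = ΣQC/ΣQ = (1.620·23.00 + 0.1530·124.0) / 1.773 = 56.23/1.773 = 31.72 mg/L.
3.3%/h lost → k = −ln(1 − 0.033) = 0.03356 h⁻¹.
Decay over the reach: 31.72·exp(−kt) = 31.72·0.7493 = 23.77 mg/L.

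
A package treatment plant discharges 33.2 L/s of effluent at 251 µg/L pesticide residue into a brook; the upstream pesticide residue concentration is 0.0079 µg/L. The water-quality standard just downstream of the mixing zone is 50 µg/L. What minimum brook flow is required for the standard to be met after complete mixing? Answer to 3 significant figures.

133 L/s

Set C_mix = 50: (Q·0.007900 + 33.20·251.0) / (Q + 33.20) = 50
→ Q = 33.20·(251.0 − 50)/(50 − 0.007900) = 133.5 L/s.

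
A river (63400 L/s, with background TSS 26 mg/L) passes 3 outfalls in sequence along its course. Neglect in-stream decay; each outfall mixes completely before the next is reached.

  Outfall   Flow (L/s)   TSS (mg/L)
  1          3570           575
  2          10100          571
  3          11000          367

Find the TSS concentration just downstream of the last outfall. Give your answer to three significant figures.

Outfall 1: combined Q = 66970 L/s; C = (63400·26.00 + 3570·575.0)/66970 = 55.27 mg/L.
Outfall 2: combined Q = 77070 L/s; C = (66970·55.27 + 10100·571.0)/77070 = 122.9 mg/L.
Outfall 3: combined Q = 88070 L/s; C = (77070·122.9 + 11000·367.0)/88070 = 153.3 mg/L.

153 mg/L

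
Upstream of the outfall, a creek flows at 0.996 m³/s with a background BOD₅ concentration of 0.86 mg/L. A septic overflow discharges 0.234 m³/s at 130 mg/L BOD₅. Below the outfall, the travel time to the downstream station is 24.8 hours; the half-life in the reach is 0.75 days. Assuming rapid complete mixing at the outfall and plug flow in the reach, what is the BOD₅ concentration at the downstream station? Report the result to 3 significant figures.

Mass balance: C = (0.9960·0.8600 + 0.2340·130.0) / 1.230 = 31.28/1.230 = 25.43 mg/L.
Half-life 0.75 d → k = ln 2 / 0.75 = 0.9242 d⁻¹.
After decay, C = 25.43 × e^(−kt) = 25.43 × 0.3848 = 9.785 mg/L.

9.79 mg/L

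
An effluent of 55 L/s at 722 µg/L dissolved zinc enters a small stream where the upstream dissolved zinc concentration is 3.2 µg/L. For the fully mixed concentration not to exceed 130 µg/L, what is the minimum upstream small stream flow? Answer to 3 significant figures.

257 L/s

Set C_mix = 130: (Q·3.200 + 55.00·722.0) / (Q + 55.00) = 130
→ Q = 55.00·(722.0 − 130)/(130 − 3.200) = 256.8 L/s.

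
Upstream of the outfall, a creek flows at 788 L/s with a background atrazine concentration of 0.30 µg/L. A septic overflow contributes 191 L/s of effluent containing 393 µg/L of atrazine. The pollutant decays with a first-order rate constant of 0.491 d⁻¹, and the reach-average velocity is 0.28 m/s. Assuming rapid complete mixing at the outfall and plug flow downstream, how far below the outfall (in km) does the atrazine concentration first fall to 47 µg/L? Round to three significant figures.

24.3 km

Mass balance: C = (788.0·0.3000 + 191.0·393.0) / 979.0 = 75300/979.0 = 76.91 µg/L.
Set 76.91·exp(−k·t) = 47 → t = ln(76.91/47)/k = 86670 s = 24.08 h.
Distance = v·t = 0.28·86670 = 24270 m = 24.27 km.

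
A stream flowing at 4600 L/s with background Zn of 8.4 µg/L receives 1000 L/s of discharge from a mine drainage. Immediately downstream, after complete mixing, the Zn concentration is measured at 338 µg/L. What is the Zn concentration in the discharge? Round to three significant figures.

Mass balance: 4600·8.400 + 1000·Cₑ = 5600·338.0
→ Cₑ = (5600·338.0 − 4600·8.400) / 1000 = 1854 µg/L.

1850 µg/L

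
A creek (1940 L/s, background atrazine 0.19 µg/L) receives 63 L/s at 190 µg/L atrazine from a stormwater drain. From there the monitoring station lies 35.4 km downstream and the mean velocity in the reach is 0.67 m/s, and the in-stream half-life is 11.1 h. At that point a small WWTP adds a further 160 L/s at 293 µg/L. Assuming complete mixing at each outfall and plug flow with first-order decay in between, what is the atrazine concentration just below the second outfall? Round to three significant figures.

Mass balance: C = (1940·0.1900 + 63.00·190.0) / 2003 = 12340/2003 = 6.160 µg/L; combined flow 2003 L/s.
Travel time t = 35.4·1000 / 0.67 = 52840 s = 14.68 h.
Half-life 11.1 h → k = ln 2 / 11.1 = 0.06245 h⁻¹ = 1.499 d⁻¹.
First-order decay: C = 6.160·exp(−k·t) = 6.160·0.3999 = 2.464 µg/L.
Second outfall: C = (2003·2.464 + 160.0·293.0)/2163 = 23.95 µg/L.

24.0 µg/L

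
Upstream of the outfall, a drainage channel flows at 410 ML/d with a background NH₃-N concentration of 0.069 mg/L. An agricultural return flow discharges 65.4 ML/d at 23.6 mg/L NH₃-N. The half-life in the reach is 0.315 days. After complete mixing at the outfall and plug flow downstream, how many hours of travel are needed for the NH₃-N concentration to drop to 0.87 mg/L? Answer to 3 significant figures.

14.6 h

Mixed concentration C = ΣQC/ΣQ = (410.0·0.06900 + 65.40·23.60) / 475.4 = 1572/475.4 = 3.306 mg/L.
Half-life 0.315 d → k = ln 2 / 0.315 = 2.200 d⁻¹.
3.306·exp(−k·t) = 0.87 → t = ln(3.306/0.87)/k = 52420 s = 14.56 h.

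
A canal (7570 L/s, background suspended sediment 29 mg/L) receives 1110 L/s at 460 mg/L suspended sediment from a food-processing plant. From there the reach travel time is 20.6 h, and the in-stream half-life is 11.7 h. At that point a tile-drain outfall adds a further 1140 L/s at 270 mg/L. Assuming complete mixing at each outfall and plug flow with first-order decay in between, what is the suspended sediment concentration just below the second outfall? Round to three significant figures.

53.3 mg/L

Mixed concentration C = ΣQC/ΣQ = (7570·29.00 + 1110·460.0) / 8680 = 730100/8680 = 84.12 mg/L; combined flow 8680 L/s.
Half-life 11.7 h → k = ln 2 / 11.7 = 0.05924 h⁻¹ = 1.422 d⁻¹.
After decay, C = 84.12 × e^(−kt) = 84.12 × 0.2951 = 24.82 mg/L.
At the second outfall, C = (8680·24.82 + 1140·270.0) / (8680 + 1140) = 53.29 mg/L.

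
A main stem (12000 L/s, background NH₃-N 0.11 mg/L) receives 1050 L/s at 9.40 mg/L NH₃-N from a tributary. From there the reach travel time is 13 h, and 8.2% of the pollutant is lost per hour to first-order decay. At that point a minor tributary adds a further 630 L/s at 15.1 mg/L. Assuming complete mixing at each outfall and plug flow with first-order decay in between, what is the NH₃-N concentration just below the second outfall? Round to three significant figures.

0.964 mg/L

Flow-weighted average: C = (12000·0.1100 + 1050·9.400) / 13050 = 11190/13050 = 0.8575 mg/L; combined flow 13050 L/s.
8.2%/h lost → k = −ln(1 − 0.082) = 0.08556 h⁻¹.
After decay, C = 0.8575 × e^(−kt) = 0.8575 × 0.3288 = 0.2820 mg/L.
Second outfall: C = (13050·0.2820 + 630.0·15.10)/13680 = 0.9644 mg/L.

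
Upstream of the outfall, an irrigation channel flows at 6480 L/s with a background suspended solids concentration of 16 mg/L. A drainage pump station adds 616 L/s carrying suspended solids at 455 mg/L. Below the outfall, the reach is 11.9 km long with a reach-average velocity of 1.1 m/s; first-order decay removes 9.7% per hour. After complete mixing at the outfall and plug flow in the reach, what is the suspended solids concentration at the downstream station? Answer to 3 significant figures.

Flow-weighted average: C = (6480·16.00 + 616.0·455.0) / 7096 = 384000/7096 = 54.11 mg/L.
Travel time t = 11.9·1000 / 1.1 = 10820 s = 3.005 h.
9.7%/h lost → k = −ln(1 − 0.097) = 0.1020 h⁻¹.
First-order decay: C = 54.11·exp(−k·t) = 54.11·0.7359 = 39.82 mg/L.

39.8 mg/L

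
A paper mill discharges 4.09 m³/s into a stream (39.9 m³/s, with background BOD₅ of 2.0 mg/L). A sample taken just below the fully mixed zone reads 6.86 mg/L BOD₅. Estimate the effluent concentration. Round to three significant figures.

54.3 mg/L

Mass balance: 39.90·2.000 + 4.090·Cₑ = 43.99·6.860
→ Cₑ = (43.99·6.860 − 39.90·2.000) / 4.090 = 54.27 mg/L.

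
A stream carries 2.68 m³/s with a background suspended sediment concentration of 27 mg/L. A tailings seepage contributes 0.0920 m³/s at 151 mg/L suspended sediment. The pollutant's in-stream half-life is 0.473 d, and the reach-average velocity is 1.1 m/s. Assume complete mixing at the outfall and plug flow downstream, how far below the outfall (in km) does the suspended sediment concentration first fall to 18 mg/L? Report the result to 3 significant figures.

Mass balance: C = (2.680·27.00 + 0.09200·151.0) / 2.772 = 86.25/2.772 = 31.12 mg/L.
Half-life 0.473 d → k = ln 2 / 0.473 = 1.465 d⁻¹.
Set 31.12·exp(−k·t) = 18 → t = ln(31.12/18)/k = 32270 s = 8.964 h.
Distance = v·t = 1.1·32270 = 35500 m = 35.50 km.

35.5 km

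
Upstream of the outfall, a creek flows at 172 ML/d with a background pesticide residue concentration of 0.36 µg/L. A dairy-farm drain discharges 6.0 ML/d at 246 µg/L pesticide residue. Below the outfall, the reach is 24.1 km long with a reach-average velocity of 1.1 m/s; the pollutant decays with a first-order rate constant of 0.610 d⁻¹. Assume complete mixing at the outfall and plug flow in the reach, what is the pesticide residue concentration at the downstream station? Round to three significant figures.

7.40 µg/L

Mass balance: C = (172.0·0.3600 + 6.000·246.0) / 178.0 = 1538/178.0 = 8.640 µg/L.
Travel time t = 24.1·1000 / 1.1 = 21910 s = 6.086 h.
Decay over the reach: 8.640·exp(−kt) = 8.640·0.8567 = 7.402 µg/L.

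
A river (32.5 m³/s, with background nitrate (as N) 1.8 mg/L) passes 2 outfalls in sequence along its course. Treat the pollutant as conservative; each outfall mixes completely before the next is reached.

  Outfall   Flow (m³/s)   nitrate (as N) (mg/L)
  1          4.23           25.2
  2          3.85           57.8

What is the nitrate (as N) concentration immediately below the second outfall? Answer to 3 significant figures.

Below outfall 1: Q → 36.73 m³/s, C = (32.50·1.800 + 4.230·25.20)/36.73 = 4.495 mg/L.
Below outfall 2: Q → 40.58 m³/s, C = (36.73·4.495 + 3.850·57.80)/40.58 = 9.552 mg/L.

9.55 mg/L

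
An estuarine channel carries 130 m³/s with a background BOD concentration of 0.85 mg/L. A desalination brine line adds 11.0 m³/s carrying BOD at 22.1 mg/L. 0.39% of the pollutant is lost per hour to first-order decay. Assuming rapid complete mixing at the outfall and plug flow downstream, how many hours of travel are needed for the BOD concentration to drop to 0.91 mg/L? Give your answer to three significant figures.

259 h

Mixed concentration C = ΣQC/ΣQ = (130.0·0.8500 + 11.00·22.10) / 141.0 = 353.6/141.0 = 2.508 mg/L.
0.39%/h lost → k = −ln(1 − 0.0039) = 0.003908 h⁻¹.
2.508·exp(−k·t) = 0.91 → t = ln(2.508/0.91)/k = 933900 s = 259.4 h.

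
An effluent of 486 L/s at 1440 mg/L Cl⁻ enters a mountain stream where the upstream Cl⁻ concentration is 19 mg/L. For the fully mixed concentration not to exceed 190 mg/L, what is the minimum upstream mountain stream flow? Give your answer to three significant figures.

3550 L/s

Set C_mix = 190: (Q·19.00 + 486.0·1440) / (Q + 486.0) = 190
→ Q = 486.0·(1440 − 190)/(190 − 19.00) = 3553 L/s.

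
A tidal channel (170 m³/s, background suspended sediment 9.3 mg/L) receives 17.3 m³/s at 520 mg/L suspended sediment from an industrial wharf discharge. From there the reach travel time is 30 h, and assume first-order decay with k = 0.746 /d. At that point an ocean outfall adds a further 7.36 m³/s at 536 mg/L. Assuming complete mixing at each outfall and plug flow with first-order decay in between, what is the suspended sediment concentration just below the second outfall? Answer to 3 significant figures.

Conservation of mass: C = (170.0·9.300 + 17.30·520.0) / 187.3 = 10580/187.3 = 56.47 mg/L; combined flow 187.3 m³/s.
After decay, C = 56.47 × e^(−kt) = 56.47 × 0.3936 = 22.23 mg/L.
At the second outfall, C = (187.3·22.23 + 7.360·536.0) / (187.3 + 7.360) = 41.65 mg/L.

41.7 mg/L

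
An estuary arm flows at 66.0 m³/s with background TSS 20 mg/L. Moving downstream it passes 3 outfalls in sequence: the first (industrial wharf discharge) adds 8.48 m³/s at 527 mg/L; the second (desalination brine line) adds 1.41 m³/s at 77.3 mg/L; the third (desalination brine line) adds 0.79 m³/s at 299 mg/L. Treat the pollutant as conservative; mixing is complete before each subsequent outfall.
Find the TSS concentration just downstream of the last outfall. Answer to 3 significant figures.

Outfall 1: combined Q = 74.48 m³/s; C = (66.00·20.00 + 8.480·527.0)/74.48 = 77.73 mg/L.
Outfall 2: combined Q = 75.89 m³/s; C = (74.48·77.73 + 1.410·77.30)/75.89 = 77.72 mg/L.
Outfall 3: combined Q = 76.68 m³/s; C = (75.89·77.72 + 0.7900·299.0)/76.68 = 80.00 mg/L.

80.0 mg/L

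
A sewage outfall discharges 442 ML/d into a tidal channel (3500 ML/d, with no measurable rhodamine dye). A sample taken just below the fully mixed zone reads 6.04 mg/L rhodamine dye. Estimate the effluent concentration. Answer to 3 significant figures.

53.9 mg/L

Mass balance: 3500·0 + 442.0·Cₑ = 3942·6.040
→ Cₑ = (3942·6.040 − 3500·0) / 442.0 = 53.87 mg/L.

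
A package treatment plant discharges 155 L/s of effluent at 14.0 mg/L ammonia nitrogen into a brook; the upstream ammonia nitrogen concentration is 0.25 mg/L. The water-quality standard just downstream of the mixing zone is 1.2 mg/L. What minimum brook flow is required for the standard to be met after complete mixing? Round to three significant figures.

2090 L/s

Set C_mix = 1.2: (Q·0.2500 + 155.0·14.00) / (Q + 155.0) = 1.2
→ Q = 155.0·(14.00 − 1.2)/(1.2 − 0.2500) = 2088 L/s.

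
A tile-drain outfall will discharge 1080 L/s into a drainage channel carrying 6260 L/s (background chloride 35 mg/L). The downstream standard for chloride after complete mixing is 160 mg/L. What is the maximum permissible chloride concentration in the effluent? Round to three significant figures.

885 mg/L

At the limit, (Qr·Cr + Qe·Cₑ)/(Qr + Qe) = 160:
Cₑ = (7340·160 − 6260·35.00) / 1080 = 884.5 mg/L.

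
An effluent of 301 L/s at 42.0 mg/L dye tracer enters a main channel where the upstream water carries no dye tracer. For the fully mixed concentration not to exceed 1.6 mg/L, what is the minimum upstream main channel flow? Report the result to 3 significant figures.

Set C_mix = 1.6: (Q·0 + 301.0·42.00) / (Q + 301.0) = 1.6
→ Q = 301.0·(42.00 − 1.6)/(1.6 − 0) = 7600 L/s.

7600 L/s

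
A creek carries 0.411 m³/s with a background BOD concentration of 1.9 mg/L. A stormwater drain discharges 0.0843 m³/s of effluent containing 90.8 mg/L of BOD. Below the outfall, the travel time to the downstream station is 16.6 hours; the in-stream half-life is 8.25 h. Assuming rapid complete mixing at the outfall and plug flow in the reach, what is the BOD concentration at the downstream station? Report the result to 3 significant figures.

4.22 mg/L

Flow-weighted average: C = (0.4110·1.900 + 0.08430·90.80) / 0.4953 = 8.435/0.4953 = 17.03 mg/L.
Half-life 8.25 h → k = ln 2 / 8.25 = 0.08402 h⁻¹ = 2.016 d⁻¹.
First-order decay: C = 17.03·exp(−k·t) = 17.03·0.2479 = 4.222 mg/L.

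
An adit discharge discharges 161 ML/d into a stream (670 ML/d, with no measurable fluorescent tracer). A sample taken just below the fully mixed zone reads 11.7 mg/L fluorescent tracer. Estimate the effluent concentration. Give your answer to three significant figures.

60.4 mg/L

Mass balance: 670.0·0 + 161.0·Cₑ = 831.0·11.70
→ Cₑ = (831.0·11.70 − 670.0·0) / 161.0 = 60.39 mg/L.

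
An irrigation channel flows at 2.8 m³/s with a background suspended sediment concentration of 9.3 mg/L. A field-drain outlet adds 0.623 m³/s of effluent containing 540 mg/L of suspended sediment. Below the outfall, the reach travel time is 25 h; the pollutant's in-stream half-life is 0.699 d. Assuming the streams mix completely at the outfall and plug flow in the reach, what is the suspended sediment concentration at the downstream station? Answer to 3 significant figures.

Flow-weighted average: C = (2.800·9.300 + 0.6230·540.0) / 3.423 = 362.5/3.423 = 105.9 mg/L.
Half-life 0.699 d → k = ln 2 / 0.699 = 0.9916 d⁻¹.
Decay over the reach: 105.9·exp(−kt) = 105.9·0.3560 = 37.69 mg/L.

37.7 mg/L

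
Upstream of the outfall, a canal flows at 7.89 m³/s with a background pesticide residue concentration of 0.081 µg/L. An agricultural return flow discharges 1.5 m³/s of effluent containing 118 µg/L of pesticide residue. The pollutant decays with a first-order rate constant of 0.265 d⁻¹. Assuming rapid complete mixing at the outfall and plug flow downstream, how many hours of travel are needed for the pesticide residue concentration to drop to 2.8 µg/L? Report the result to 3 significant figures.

After mixing, C = (7.890·0.08100 + 1.500·118.0) / 9.390 = 177.6/9.390 = 18.92 µg/L.
18.92·exp(−k·t) = 2.8 → t = ln(18.92/2.8)/k = 622900 s = 173.0 h.

173 h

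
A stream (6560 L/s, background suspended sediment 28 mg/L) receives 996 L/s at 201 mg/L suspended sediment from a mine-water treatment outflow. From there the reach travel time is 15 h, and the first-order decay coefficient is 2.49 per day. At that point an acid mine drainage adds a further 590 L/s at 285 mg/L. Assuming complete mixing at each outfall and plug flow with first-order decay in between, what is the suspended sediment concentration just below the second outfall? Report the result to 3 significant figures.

Mixed concentration C = ΣQC/ΣQ = (6560·28.00 + 996.0·201.0) / 7556 = 383900/7556 = 50.80 mg/L; combined flow 7556 L/s.
Decay over the reach: 50.80·exp(−kt) = 50.80·0.2109 = 10.72 mg/L.
Second outfall: C = (7556·10.72 + 590.0·285.0)/8146 = 30.58 mg/L.

30.6 mg/L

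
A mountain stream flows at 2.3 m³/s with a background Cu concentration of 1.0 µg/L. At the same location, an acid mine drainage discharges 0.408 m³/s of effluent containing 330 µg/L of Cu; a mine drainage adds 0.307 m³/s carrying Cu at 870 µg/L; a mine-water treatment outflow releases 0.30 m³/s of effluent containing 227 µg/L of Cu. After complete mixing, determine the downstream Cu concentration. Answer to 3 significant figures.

142 µg/L

Mass balance: C = (2.300·1.000 + 0.4080·330.0 + 0.3070·870.0 + 0.3000·227.0) / 3.315 = 472.1/3.315 = 142.4 µg/L.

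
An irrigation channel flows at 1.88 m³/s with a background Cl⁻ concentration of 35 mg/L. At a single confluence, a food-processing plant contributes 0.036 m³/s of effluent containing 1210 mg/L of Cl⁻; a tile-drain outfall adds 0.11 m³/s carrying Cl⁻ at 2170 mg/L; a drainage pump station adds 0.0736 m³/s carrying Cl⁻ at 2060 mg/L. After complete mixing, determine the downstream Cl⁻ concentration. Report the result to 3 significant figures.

238 mg/L

Mixed concentration C = ΣQC/ΣQ = (1.880·35.00 + 0.03600·1210 + 0.1100·2170 + 0.07360·2060) / 2.100 = 499.7/2.100 = 238.0 mg/L.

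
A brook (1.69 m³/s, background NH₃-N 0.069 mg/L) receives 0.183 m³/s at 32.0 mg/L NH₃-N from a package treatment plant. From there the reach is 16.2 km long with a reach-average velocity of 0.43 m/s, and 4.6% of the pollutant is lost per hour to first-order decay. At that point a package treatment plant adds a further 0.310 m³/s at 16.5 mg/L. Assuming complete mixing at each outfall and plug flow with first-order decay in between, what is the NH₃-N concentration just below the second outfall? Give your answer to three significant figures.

Mass balance: C = (1.690·0.06900 + 0.1830·32.00) / 1.873 = 5.973/1.873 = 3.189 mg/L; combined flow 1.873 m³/s.
Travel time t = 16.2·1000 / 0.43 = 37670 s = 10.47 h.
4.6%/h lost → k = −ln(1 − 0.046) = 0.04709 h⁻¹.
First-order decay: C = 3.189·exp(−k·t) = 3.189·0.6109 = 1.948 mg/L.
At the second outfall, C = (1.873·1.948 + 0.3100·16.50) / (1.873 + 0.3100) = 4.015 mg/L.

4.01 mg/L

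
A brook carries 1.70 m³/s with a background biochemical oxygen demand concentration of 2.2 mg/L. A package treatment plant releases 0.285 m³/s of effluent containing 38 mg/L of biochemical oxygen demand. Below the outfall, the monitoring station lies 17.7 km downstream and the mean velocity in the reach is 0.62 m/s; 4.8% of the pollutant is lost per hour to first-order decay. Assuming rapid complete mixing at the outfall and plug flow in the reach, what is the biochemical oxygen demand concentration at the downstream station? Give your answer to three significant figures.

Flow-weighted average: C = (1.700·2.200 + 0.2850·38.00) / 1.985 = 14.57/1.985 = 7.340 mg/L.
Travel time t = 17.7·1000 / 0.62 = 28550 s = 7.930 h.
4.8%/h lost → k = −ln(1 − 0.048) = 0.04919 h⁻¹.
Applying C = C₀e^(−kt): 7.340 × 0.6770 = 4.969 mg/L.

4.97 mg/L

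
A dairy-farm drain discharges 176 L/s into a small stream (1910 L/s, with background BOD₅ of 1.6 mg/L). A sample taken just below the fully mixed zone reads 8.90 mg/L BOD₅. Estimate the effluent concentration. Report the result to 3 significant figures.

Mass balance: 1910·1.600 + 176.0·Cₑ = 2086·8.900
→ Cₑ = (2086·8.900 − 1910·1.600) / 176.0 = 88.12 mg/L.

88.1 mg/L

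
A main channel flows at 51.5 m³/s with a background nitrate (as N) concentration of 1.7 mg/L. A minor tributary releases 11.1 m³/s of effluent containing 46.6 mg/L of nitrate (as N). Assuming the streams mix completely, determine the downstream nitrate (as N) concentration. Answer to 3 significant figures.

9.66 mg/L

Mass balance: C = (51.50·1.700 + 11.10·46.60) / 62.60 = 604.8/62.60 = 9.662 mg/L.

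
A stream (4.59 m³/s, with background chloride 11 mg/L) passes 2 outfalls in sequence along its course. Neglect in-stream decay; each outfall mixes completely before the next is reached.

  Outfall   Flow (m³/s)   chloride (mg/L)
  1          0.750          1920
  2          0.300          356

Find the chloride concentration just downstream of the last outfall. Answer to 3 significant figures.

Below outfall 1: Q → 5.340 m³/s, C = (4.590·11.00 + 0.7500·1920)/5.340 = 279.1 mg/L.
Below outfall 2: Q → 5.640 m³/s, C = (5.340·279.1 + 0.3000·356.0)/5.640 = 283.2 mg/L.

283 mg/L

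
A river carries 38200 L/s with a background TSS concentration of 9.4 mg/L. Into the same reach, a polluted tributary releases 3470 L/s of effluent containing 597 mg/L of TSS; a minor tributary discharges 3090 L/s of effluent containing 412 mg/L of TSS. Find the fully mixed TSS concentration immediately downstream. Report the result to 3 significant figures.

Mixed concentration C = ΣQC/ΣQ = (38200·9.400 + 3470·597.0 + 3090·412.0) / 44760 = 3704000/44760 = 82.75 mg/L.

82.7 mg/L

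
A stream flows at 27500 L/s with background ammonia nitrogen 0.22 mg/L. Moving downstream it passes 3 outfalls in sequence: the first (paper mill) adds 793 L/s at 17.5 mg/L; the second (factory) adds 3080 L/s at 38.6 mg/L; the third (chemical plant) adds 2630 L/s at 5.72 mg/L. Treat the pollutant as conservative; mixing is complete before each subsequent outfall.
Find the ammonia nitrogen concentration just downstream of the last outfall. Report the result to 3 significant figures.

4.52 mg/L

Outfall 1: combined Q = 28290 L/s; C = (27500·0.2200 + 793.0·17.50)/28290 = 0.7043 mg/L.
Outfall 2: combined Q = 31370 L/s; C = (28290·0.7043 + 3080·38.60)/31370 = 4.425 mg/L.
Outfall 3: combined Q = 34000 L/s; C = (31370·4.425 + 2630·5.720)/34000 = 4.525 mg/L.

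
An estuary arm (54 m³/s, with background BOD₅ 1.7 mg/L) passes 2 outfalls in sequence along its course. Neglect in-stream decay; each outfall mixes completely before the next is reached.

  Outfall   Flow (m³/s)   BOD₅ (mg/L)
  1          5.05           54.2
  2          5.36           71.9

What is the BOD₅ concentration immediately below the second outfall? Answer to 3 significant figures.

Outfall 1: combined Q = 59.05 m³/s; C = (54.00·1.700 + 5.050·54.20)/59.05 = 6.190 mg/L.
Outfall 2: combined Q = 64.41 m³/s; C = (59.05·6.190 + 5.360·71.90)/64.41 = 11.66 mg/L.

11.7 mg/L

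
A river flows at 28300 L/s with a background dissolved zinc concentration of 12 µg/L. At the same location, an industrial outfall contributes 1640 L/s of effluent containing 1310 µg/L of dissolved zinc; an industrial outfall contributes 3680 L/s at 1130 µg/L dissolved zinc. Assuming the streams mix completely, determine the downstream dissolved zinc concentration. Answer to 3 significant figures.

Flow-weighted average: C = (28300·12.00 + 1640·1310 + 3680·1130) / 33620 = 6646000/33620 = 197.7 µg/L.

198 µg/L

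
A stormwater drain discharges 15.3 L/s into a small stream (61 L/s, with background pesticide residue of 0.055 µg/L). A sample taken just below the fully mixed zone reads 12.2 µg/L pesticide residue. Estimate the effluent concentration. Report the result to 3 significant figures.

Mass balance: 61.00·0.05500 + 15.30·Cₑ = 76.30·12.20
→ Cₑ = (76.30·12.20 − 61.00·0.05500) / 15.30 = 60.62 µg/L.

60.6 µg/L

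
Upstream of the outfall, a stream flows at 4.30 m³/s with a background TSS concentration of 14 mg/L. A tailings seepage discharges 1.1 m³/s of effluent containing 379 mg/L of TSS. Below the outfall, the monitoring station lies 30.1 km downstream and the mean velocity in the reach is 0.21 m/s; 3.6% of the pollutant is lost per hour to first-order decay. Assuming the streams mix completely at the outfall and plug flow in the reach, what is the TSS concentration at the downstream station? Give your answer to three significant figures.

Mass balance: C = (4.300·14.00 + 1.100·379.0) / 5.400 = 477.1/5.400 = 88.35 mg/L.
Travel time t = 30.1·1000 / 0.21 = 143300 s = 39.81 h.
3.6%/h lost → k = −ln(1 − 0.036) = 0.03666 h⁻¹.
Applying C = C₀e^(−kt): 88.35 × 0.2323 = 20.52 mg/L.

20.5 mg/L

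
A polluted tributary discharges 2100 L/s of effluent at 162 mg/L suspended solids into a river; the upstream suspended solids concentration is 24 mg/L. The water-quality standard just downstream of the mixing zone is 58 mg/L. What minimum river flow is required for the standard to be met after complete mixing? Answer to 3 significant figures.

6420 L/s

Set C_mix = 58: (Q·24.00 + 2100·162.0) / (Q + 2100) = 58
→ Q = 2100·(162.0 − 58)/(58 − 24.00) = 6424 L/s.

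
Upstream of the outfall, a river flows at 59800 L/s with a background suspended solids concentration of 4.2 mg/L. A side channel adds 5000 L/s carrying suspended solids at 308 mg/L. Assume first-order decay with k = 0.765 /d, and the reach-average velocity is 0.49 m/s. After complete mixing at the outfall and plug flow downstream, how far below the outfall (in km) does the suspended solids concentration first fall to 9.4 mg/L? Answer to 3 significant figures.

59.7 km

Flow-weighted average: C = (59800·4.200 + 5000·308.0) / 64800 = 1791000/64800 = 27.64 mg/L.
Set 27.64·exp(−k·t) = 9.4 → t = ln(27.64/9.4)/k = 121800 s = 33.84 h.
Distance = v·t = 0.49·121800 = 59690 m = 59.69 km.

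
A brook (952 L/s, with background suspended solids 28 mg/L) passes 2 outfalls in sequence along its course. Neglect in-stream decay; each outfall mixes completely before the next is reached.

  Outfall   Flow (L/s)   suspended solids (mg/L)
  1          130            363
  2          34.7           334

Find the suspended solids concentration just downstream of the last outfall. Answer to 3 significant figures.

76.5 mg/L

Outfall 1: combined Q = 1082 L/s; C = (952.0·28.00 + 130.0·363.0)/1082 = 68.25 mg/L.
Outfall 2: combined Q = 1117 L/s; C = (1082·68.25 + 34.70·334.0)/1117 = 76.51 mg/L.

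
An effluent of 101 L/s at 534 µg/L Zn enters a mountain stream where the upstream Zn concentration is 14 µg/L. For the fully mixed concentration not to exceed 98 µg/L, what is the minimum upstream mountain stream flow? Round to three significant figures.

524 L/s

Set C_mix = 98: (Q·14.00 + 101.0·534.0) / (Q + 101.0) = 98
→ Q = 101.0·(534.0 − 98)/(98 − 14.00) = 524.2 L/s.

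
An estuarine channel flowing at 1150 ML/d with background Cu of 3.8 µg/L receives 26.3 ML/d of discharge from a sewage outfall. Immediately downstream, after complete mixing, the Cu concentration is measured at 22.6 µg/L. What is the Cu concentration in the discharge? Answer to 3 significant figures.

Mass balance: 1150·3.800 + 26.30·Cₑ = 1176·22.60
→ Cₑ = (1176·22.60 − 1150·3.800) / 26.30 = 844.7 µg/L.

845 µg/L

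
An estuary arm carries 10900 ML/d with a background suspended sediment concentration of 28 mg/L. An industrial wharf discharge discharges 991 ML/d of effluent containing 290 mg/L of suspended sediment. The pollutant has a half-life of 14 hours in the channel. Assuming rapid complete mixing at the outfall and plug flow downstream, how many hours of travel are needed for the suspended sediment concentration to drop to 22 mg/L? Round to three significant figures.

16.5 h

Mass balance: C = (10900·28.00 + 991.0·290.0) / 11890 = 592600/11890 = 49.84 mg/L.
Half-life 14 h → k = ln 2 / 14 = 0.04951 h⁻¹ = 1.188 d⁻¹.
49.84·exp(−k·t) = 22 → t = ln(49.84/22)/k = 59450 s = 16.52 h.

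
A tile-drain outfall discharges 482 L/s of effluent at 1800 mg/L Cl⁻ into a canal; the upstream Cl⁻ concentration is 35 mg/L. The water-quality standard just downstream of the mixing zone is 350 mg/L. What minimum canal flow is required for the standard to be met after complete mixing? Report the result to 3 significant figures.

Set C_mix = 350: (Q·35.00 + 482.0·1800) / (Q + 482.0) = 350
→ Q = 482.0·(1800 − 350)/(350 − 35.00) = 2219 L/s.

2220 L/s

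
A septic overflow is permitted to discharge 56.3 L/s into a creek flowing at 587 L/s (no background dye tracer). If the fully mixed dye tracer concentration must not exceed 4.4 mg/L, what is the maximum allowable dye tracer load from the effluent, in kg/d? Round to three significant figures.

245 kg/d

Mass balance at the limit: 587.0·0 + 56.30·Cₑ = 643.3·4.4 → Cₑ = 50.28 mg/L.
56.30 L/s = 0.05630 m³/s. Load = 0.05630 m³/s × 50.28 g/m³ × 86 400 s/d = 244.6 kg/d.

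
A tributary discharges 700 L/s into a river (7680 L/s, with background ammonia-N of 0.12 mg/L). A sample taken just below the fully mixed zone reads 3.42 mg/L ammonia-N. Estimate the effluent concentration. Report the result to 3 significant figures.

Mass balance: 7680·0.1200 + 700.0·Cₑ = 8380·3.420
→ Cₑ = (8380·3.420 − 7680·0.1200) / 700.0 = 39.63 mg/L.

39.6 mg/L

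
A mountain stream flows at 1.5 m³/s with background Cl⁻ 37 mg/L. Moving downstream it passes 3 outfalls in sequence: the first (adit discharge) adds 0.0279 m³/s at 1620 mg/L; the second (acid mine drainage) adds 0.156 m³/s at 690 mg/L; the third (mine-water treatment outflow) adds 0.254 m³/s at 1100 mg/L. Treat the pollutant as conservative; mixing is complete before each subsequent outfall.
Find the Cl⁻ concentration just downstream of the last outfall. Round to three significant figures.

252 mg/L

Below outfall 1: Q → 1.528 m³/s, C = (1.500·37.00 + 0.02790·1620)/1.528 = 65.91 mg/L.
Below outfall 2: Q → 1.684 m³/s, C = (1.528·65.91 + 0.1560·690.0)/1.684 = 123.7 mg/L.
Below outfall 3: Q → 1.938 m³/s, C = (1.684·123.7 + 0.2540·1100)/1.938 = 251.7 mg/L.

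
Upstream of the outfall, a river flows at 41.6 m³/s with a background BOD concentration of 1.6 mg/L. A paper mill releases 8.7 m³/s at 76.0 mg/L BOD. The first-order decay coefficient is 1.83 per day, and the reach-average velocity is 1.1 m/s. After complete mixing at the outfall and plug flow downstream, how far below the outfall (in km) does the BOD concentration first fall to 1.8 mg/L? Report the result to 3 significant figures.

108 km

Mass balance: C = (41.60·1.600 + 8.700·76.00) / 50.30 = 727.8/50.30 = 14.47 mg/L.
Set 14.47·exp(−k·t) = 1.8 → t = ln(14.47/1.8)/k = 98400 s = 27.33 h.
Distance = v·t = 1.1·98400 = 108200 m = 108.2 km.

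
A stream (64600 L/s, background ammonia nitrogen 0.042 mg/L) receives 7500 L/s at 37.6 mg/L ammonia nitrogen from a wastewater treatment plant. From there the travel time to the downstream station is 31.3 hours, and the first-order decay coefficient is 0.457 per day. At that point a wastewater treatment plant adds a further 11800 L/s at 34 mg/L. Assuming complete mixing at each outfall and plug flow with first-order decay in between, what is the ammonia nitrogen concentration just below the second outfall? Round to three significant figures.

6.65 mg/L

Conservation of mass: C = (64600·0.04200 + 7500·37.60) / 72100 = 284700/72100 = 3.949 mg/L; combined flow 72100 L/s.
First-order decay: C = 3.949·exp(−k·t) = 3.949·0.5510 = 2.176 mg/L.
At the second outfall, C = (72100·2.176 + 11800·34.00) / (72100 + 11800) = 6.652 mg/L.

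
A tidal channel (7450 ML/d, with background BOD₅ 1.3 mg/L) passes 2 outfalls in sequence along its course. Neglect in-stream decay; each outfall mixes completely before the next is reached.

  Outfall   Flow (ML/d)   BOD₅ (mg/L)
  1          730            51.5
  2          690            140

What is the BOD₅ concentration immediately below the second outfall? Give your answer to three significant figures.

Below outfall 1: Q → 8180 ML/d, C = (7450·1.300 + 730.0·51.50)/8180 = 5.780 mg/L.
Below outfall 2: Q → 8870 ML/d, C = (8180·5.780 + 690.0·140.0)/8870 = 16.22 mg/L.

16.2 mg/L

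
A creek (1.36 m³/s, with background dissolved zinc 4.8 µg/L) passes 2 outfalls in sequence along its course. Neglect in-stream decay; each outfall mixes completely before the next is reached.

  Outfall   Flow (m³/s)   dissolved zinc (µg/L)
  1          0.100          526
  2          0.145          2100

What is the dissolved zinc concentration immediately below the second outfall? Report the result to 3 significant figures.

Below outfall 1: Q → 1.460 m³/s, C = (1.360·4.800 + 0.1000·526.0)/1.460 = 40.50 µg/L.
Below outfall 2: Q → 1.605 m³/s, C = (1.460·40.50 + 0.1450·2100)/1.605 = 226.6 µg/L.

227 µg/L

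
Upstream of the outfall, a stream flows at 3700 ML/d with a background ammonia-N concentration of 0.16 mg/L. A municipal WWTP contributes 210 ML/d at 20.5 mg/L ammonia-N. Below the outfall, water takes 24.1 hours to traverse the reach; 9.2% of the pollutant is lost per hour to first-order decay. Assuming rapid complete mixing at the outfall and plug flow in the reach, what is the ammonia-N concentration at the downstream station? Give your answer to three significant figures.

0.122 mg/L

Conservation of mass: C = (3700·0.1600 + 210.0·20.50) / 3910 = 4897/3910 = 1.252 mg/L.
9.2%/h lost → k = −ln(1 − 0.092) = 0.09651 h⁻¹.
After decay, C = 1.252 × e^(−kt) = 1.252 × 0.09769 = 0.1224 mg/L.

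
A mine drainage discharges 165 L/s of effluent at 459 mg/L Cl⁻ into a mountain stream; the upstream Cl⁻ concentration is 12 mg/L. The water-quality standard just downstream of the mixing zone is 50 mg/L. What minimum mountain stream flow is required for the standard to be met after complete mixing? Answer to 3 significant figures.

1780 L/s

Set C_mix = 50: (Q·12.00 + 165.0·459.0) / (Q + 165.0) = 50
→ Q = 165.0·(459.0 − 50)/(50 − 12.00) = 1776 L/s.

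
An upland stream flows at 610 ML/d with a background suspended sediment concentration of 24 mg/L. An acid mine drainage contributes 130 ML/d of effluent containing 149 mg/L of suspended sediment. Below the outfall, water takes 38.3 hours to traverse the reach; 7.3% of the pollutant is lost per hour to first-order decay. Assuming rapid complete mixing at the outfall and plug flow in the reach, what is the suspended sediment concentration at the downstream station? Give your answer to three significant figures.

After mixing, C = (610.0·24.00 + 130.0·149.0) / 740.0 = 34010/740.0 = 45.96 mg/L.
7.3%/h lost → k = −ln(1 − 0.073) = 0.07580 h⁻¹.
Decay over the reach: 45.96·exp(−kt) = 45.96·0.05485 = 2.521 mg/L.

2.52 mg/L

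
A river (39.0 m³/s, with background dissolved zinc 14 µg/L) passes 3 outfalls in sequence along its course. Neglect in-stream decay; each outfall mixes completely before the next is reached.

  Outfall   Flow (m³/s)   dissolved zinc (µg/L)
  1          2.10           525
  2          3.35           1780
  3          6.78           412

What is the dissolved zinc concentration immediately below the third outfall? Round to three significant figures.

203 µg/L

Outfall 1: combined Q = 41.10 m³/s; C = (39.00·14.00 + 2.100·525.0)/41.10 = 40.11 µg/L.
Outfall 2: combined Q = 44.45 m³/s; C = (41.10·40.11 + 3.350·1780)/44.45 = 171.2 µg/L.
Outfall 3: combined Q = 51.23 m³/s; C = (44.45·171.2 + 6.780·412.0)/51.23 = 203.1 µg/L.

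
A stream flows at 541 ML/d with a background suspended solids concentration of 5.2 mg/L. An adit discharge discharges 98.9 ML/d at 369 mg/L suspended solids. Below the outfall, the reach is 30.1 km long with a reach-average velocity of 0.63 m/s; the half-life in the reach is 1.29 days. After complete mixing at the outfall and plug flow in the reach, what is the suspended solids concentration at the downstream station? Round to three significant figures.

45.6 mg/L

Conservation of mass: C = (541.0·5.200 + 98.90·369.0) / 639.9 = 39310/639.9 = 61.43 mg/L.
Travel time t = 30.1·1000 / 0.63 = 47780 s = 13.27 h.
Half-life 1.29 d → k = ln 2 / 1.29 = 0.5373 d⁻¹.
Decay over the reach: 61.43·exp(−kt) = 61.43·0.7429 = 45.64 mg/L.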